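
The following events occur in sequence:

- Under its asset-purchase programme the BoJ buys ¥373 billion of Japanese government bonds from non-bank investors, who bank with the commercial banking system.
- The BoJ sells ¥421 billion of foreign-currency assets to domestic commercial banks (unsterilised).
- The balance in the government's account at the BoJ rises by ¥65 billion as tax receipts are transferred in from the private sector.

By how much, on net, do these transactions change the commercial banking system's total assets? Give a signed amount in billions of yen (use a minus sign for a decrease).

+¥308 billion

BoJ balance sheet:
  Assets:      Securities +¥373B, Foreign assets −¥421B
  Liabilities: Bank reserves −¥113B, Government deposits +¥65B
Commercial banking system:
  Assets:      Reserves at CB −¥113B, Foreign assets +¥421B
  Liabilities: Checkable deposits +¥308B
Change in total bank assets = +¥308 billion.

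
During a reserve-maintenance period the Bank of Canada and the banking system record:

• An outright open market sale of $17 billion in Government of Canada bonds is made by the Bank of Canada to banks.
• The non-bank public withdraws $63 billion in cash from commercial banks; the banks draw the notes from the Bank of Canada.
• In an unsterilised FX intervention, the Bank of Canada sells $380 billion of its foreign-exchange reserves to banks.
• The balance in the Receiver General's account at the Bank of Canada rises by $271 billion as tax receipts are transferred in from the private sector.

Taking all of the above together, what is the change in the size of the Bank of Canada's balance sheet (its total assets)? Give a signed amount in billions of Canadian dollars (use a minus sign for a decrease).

-$397 billion

OMO sale (to banks) $17 billion: a Bank of Canada asset is shed → −$17B.
Currency withdrawal $63 billion: only the composition of liabilities changes → 0.
FX sale $380 billion: a Bank of Canada asset is shed → −$380B.
Government account inflow $271 billion: only the composition of liabilities changes → 0.
Net: −17 + 0 − 380 + 0 = -$397 billion.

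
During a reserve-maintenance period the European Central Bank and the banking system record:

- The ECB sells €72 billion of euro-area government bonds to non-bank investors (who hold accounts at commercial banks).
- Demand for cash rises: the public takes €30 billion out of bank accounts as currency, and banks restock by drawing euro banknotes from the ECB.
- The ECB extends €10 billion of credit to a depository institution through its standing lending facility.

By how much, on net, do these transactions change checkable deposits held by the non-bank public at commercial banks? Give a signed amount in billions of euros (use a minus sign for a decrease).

-€102 billion

Asset sale (to non-banks) €72 billion: non-bank counterparties' bank balances fall → −€72B.
Currency withdrawal €30 billion: non-bank counterparties' bank balances fall → −€30B.
Discount-window loan €10 billion: the counterparty is a bank, so public deposits are unchanged → 0.
Net: −72 − 30 + 0 = -€102 billion.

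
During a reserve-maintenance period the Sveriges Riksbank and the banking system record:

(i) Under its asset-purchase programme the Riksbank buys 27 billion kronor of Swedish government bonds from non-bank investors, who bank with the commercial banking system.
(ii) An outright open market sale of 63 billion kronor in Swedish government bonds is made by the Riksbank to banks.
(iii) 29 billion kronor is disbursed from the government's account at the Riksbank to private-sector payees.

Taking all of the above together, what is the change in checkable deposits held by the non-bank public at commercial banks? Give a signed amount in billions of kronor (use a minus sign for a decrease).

+56 billion

Asset purchase (from non-banks) 27 billion kronor: non-bank counterparties' bank balances rise → +27B.
OMO sale (to banks) 63 billion kronor: the counterparty is a bank, so public deposits are unchanged → 0.
Government spending 29 billion kronor: non-bank counterparties' bank balances rise → +29B.
Net: 27 + 0 + 29 = +56 billion.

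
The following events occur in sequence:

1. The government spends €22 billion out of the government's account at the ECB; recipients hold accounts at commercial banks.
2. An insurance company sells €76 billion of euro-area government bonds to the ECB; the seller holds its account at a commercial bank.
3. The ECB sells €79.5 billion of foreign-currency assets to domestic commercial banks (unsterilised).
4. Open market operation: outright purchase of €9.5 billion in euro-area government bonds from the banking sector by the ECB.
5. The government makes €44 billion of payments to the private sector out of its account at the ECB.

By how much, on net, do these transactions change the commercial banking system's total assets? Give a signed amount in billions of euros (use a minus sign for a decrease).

+€142 billion

ECB balance sheet:
  Assets:      Securities +€85.5B, Foreign assets −€79.5B
  Liabilities: Bank reserves +€72B, Government deposits −€66B
Commercial banking system:
  Assets:      Reserves at CB +€72B, Securities −€9.5B, Foreign assets +€79.5B
  Liabilities: Checkable deposits +€142B
Change in total bank assets = +€142 billion.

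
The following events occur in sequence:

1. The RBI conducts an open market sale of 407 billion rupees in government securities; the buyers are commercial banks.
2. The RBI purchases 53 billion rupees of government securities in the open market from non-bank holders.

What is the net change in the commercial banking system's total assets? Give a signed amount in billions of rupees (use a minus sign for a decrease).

OMO sale (to banks) 407 billion rupees: just an asset swap on bank balance sheets → 0.
Asset purchase (from non-banks) 53 billion rupees: bank balance sheets expand → +53B.
Net: 0 + 53 = +53 billion.

+53 billion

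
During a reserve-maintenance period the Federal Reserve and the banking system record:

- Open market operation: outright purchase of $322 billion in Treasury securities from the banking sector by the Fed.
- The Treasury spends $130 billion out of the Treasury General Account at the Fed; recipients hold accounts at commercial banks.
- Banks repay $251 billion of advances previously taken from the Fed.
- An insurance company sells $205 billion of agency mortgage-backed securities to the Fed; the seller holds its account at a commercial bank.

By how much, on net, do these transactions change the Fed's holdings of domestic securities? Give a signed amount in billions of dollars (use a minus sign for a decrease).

+$527 billion

OMO purchase (from banks) $322 billion: securities added to the Fed's portfolio → +$322B.
Government spending $130 billion: the Fed's securities portfolio is untouched → 0.
Discount-window repayment $251 billion: the Fed's securities portfolio is untouched → 0.
Asset purchase (from non-banks) $205 billion: securities added to the Fed's portfolio → +$205B.
Net: 322 + 0 + 0 + 205 = +$527 billion.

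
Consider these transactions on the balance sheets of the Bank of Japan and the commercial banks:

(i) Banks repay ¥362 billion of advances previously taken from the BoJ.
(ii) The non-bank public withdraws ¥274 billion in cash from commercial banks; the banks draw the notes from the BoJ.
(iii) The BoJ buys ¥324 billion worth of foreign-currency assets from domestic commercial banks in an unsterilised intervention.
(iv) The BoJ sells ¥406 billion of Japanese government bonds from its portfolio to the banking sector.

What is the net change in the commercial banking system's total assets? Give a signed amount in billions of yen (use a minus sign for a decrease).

-¥636 billion

BoJ balance sheet:
  Assets:      Securities −¥406B, Loans to banks −¥362B, Foreign assets +¥324B
  Liabilities: Bank reserves −¥718B, Currency in circulation +¥274B
Commercial banking system:
  Assets:      Reserves at CB −¥718B, Securities +¥406B, Foreign assets −¥324B
  Liabilities: Checkable deposits −¥274B, Borrowings from CB −¥362B
Change in total bank assets = -¥636 billion.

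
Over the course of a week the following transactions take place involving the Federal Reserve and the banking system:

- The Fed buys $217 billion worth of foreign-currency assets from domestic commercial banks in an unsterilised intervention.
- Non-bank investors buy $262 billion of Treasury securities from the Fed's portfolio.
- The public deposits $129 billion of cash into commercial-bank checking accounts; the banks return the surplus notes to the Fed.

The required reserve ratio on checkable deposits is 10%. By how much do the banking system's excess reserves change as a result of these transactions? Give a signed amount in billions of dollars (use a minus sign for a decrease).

+$97.3 billion

FX purchase $217 billion: reserves +$217B, deposits 0.
Asset sale (to non-banks) $262 billion: reserves −$262B, deposits −$262B.
Currency deposit $129 billion: reserves +$129B, deposits +$129B.
Totals: Δreserves = +$84B, Δdeposits = −$133B.
Δrequired reserves = 10% × −$133B = −$13.3B.
Δexcess reserves = Δreserves − Δrequired = +$84B − (−$13.3B) = +$97.3 billion.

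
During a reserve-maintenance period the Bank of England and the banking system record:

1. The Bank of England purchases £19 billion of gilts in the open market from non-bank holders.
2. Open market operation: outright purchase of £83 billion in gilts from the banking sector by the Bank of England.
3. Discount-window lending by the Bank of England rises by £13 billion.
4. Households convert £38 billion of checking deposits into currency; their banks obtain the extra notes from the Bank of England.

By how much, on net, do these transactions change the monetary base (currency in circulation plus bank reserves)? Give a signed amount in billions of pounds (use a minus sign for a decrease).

Bank of England balance sheet:
  Assets:      Securities +£102B, Loans to banks +£13B
  Liabilities: Bank reserves +£77B, Currency in circulation +£38B
Commercial banking system:
  Assets:      Reserves at CB +£77B, Securities −£83B
  Liabilities: Checkable deposits −£19B, Borrowings from CB +£13B
Monetary base = currency + reserves: +£38B + (+£77B) = +£115 billion.

+£115 billion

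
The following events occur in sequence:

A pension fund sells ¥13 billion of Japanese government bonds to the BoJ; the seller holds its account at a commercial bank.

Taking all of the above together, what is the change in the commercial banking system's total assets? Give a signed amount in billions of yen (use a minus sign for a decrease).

+¥13 billion

Asset purchase (from non-banks) ¥13 billion: bank balance sheets expand → +¥13B.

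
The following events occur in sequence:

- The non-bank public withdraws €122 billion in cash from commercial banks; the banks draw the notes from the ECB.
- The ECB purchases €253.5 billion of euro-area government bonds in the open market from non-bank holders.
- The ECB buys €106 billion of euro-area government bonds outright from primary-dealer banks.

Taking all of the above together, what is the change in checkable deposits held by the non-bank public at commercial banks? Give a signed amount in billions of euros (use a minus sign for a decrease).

ECB balance sheet:
  Assets:      Securities +€359.5B
  Liabilities: Bank reserves +€237.5B, Currency in circulation +€122B
Commercial banking system:
  Assets:      Reserves at CB +€237.5B, Securities −€106B
  Liabilities: Checkable deposits +€131.5B
So the change in checkable deposits held by the non-bank public at commercial banks is +€131.5 billion.

+€131.5 billion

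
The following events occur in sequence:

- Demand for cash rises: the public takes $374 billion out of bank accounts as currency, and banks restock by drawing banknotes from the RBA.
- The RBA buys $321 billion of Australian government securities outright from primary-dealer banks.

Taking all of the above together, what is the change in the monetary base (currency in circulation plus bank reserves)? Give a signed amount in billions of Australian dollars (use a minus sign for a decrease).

RBA balance sheet:
  Assets:      Securities +$321B
  Liabilities: Bank reserves −$53B, Currency in circulation +$374B
Commercial banking system:
  Assets:      Reserves at CB −$53B, Securities −$321B
  Liabilities: Checkable deposits −$374B
Monetary base = currency + reserves: +$374B + (−$53B) = +$321 billion.

+$321 billion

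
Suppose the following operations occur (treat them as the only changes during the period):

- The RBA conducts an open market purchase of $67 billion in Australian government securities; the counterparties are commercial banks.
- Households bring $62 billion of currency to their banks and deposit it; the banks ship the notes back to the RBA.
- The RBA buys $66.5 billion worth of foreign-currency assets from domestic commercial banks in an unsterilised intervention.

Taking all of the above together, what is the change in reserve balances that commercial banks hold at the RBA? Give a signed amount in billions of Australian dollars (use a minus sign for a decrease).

OMO purchase (from banks) $67 billion: the RBA pays by crediting reserve accounts → +$67B.
Currency deposit $62 billion: returned notes are swapped for reserve credit → +$62B.
FX purchase $66.5 billion: the RBA pays by crediting reserve accounts → +$66.5B.
Net: 67 + 62 + 66.5 = +$195.5 billion.

+$195.5 billion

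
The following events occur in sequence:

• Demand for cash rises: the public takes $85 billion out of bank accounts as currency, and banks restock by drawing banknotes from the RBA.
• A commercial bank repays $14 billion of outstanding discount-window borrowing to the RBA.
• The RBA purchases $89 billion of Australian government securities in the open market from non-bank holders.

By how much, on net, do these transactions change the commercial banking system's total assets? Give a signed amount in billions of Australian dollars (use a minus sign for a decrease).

-$10 billion

Currency withdrawal $85 billion: bank balance sheets shrink → −$85B.
Discount-window repayment $14 billion: bank balance sheets shrink → −$14B.
Asset purchase (from non-banks) $89 billion: bank balance sheets expand → +$89B.
Net: −85 − 14 + 89 = -$10 billion.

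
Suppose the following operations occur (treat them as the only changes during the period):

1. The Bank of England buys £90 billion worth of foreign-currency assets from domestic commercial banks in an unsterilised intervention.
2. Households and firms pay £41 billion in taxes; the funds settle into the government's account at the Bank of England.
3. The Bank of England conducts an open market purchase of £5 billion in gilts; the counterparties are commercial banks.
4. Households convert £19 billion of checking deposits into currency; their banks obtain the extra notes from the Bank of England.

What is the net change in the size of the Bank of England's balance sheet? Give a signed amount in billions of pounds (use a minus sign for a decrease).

+£95 billion

Bank of England balance sheet:
  Assets:      Securities +£5B, Foreign assets +£90B
  Liabilities: Bank reserves +£35B, Currency in circulation +£19B, Government deposits +£41B
Commercial banking system:
  Assets:      Reserves at CB +£35B, Securities −£5B, Foreign assets −£90B
  Liabilities: Checkable deposits −£60B
Change in total Bank of England assets = +£95 billion.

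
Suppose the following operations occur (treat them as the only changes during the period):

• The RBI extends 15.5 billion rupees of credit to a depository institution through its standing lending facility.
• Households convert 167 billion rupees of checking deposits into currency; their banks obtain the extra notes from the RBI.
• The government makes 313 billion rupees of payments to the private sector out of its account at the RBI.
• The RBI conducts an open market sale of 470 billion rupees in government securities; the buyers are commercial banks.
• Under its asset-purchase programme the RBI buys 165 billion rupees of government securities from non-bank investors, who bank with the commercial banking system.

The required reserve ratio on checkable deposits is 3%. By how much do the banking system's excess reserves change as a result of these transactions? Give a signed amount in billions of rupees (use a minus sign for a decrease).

-152.83 billion

Discount-window loan 15.5 billion rupees: reserves +15.5B, deposits 0.
Currency withdrawal 167 billion rupees: reserves −167B, deposits −167B.
Government spending 313 billion rupees: reserves +313B, deposits +313B.
OMO sale (to banks) 470 billion rupees: reserves −470B, deposits 0.
Asset purchase (from non-banks) 165 billion rupees: reserves +165B, deposits +165B.
Totals: Δreserves = −143.5B, Δdeposits = +311B.
Δrequired reserves = 3% × +311B = +9.33B.
Δexcess reserves = Δreserves − Δrequired = −143.5B − (+9.33B) = -152.83 billion.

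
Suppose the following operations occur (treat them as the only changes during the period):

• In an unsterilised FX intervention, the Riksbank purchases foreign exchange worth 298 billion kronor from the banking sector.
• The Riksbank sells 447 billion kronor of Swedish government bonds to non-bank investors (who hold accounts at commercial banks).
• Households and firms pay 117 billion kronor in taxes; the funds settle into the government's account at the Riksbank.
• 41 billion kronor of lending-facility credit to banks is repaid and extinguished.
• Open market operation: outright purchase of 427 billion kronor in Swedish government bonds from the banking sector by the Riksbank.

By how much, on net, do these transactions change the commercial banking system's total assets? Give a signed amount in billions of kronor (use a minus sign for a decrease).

-605 billion

FX purchase 298 billion kronor: just an asset swap on bank balance sheets → 0.
Asset sale (to non-banks) 447 billion kronor: bank balance sheets shrink → −447B.
Government account inflow 117 billion kronor: bank balance sheets shrink → −117B.
Discount-window repayment 41 billion kronor: bank balance sheets shrink → −41B.
OMO purchase (from banks) 427 billion kronor: just an asset swap on bank balance sheets → 0.
Net: 0 − 447 − 117 − 41 + 0 = -605 billion.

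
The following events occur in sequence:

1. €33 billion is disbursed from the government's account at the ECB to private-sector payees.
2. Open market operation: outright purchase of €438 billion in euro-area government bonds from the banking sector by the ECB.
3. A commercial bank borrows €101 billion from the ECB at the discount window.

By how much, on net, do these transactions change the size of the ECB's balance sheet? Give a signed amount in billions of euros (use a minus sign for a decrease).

+€539 billion

ECB balance sheet:
  Assets:      Securities +€438B, Loans to banks +€101B
  Liabilities: Bank reserves +€572B, Government deposits −€33B
Commercial banking system:
  Assets:      Reserves at CB +€572B, Securities −€438B
  Liabilities: Checkable deposits +€33B, Borrowings from CB +€101B
Change in total ECB assets = +€539 billion.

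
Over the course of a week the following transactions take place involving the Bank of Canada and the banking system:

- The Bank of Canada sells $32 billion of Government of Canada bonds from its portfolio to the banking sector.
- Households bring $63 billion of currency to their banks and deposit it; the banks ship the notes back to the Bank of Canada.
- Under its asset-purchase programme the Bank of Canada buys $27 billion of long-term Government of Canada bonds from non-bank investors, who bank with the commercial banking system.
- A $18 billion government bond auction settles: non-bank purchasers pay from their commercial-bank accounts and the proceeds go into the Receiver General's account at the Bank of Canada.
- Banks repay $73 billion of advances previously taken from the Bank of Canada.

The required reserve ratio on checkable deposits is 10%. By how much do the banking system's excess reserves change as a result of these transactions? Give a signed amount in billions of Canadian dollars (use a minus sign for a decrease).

OMO sale (to banks) $32 billion: reserves −$32B, deposits 0.
Currency deposit $63 billion: reserves +$63B, deposits +$63B.
Asset purchase (from non-banks) $27 billion: reserves +$27B, deposits +$27B.
Government account inflow $18 billion: reserves −$18B, deposits −$18B.
Discount-window repayment $73 billion: reserves −$73B, deposits 0.
Totals: Δreserves = −$33B, Δdeposits = +$72B.
Δrequired reserves = 10% × +$72B = +$7.2B.
Δexcess reserves = Δreserves − Δrequired = −$33B − (+$7.2B) = -$40.2 billion.

-$40.2 billion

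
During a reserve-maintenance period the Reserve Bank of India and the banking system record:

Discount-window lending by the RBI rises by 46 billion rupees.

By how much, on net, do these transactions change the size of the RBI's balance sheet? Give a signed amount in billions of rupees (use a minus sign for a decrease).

+46 billion

Discount-window loan 46 billion rupees: an RBI asset is acquired → +46B.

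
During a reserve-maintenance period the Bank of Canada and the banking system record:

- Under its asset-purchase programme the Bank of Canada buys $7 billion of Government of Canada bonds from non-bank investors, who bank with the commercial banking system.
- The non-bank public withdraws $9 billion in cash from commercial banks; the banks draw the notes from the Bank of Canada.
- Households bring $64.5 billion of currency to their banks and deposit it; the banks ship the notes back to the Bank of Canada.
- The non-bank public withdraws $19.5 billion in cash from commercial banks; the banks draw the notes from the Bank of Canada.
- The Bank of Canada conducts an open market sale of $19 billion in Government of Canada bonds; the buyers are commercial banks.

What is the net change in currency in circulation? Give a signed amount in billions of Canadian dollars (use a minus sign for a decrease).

-$36 billion

Asset purchase (from non-banks) $7 billion: no currency enters or leaves circulation → 0.
Currency withdrawal $9 billion: notes leave the central bank → +$9B.
Currency deposit $64.5 billion: notes return to the central bank → −$64.5B.
Currency withdrawal $19.5 billion: notes leave the central bank → +$19.5B.
OMO sale (to banks) $19 billion: no currency enters or leaves circulation → 0.
Net: 0 + 9 − 64.5 + 19.5 + 0 = -$36 billion.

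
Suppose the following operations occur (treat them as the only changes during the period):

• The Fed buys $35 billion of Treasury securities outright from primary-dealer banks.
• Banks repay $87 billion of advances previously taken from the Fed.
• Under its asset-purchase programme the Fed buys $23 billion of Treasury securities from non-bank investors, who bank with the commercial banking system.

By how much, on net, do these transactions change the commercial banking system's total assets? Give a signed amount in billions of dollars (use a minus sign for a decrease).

OMO purchase (from banks) $35 billion: just an asset swap on bank balance sheets → 0.
Discount-window repayment $87 billion: bank balance sheets shrink → −$87B.
Asset purchase (from non-banks) $23 billion: bank balance sheets expand → +$23B.
Net: 0 − 87 + 23 = -$64 billion.

-$64 billion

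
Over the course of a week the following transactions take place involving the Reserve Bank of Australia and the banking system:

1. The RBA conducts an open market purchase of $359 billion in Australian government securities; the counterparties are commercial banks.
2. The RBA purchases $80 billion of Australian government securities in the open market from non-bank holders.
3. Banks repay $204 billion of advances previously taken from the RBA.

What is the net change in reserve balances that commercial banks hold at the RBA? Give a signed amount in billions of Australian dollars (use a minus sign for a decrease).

+$235 billion

RBA balance sheet:
  Assets:      Securities +$439B, Loans to banks −$204B
  Liabilities: Bank reserves +$235B
So the change in reserve balances that commercial banks hold at the RBA is +$235 billion.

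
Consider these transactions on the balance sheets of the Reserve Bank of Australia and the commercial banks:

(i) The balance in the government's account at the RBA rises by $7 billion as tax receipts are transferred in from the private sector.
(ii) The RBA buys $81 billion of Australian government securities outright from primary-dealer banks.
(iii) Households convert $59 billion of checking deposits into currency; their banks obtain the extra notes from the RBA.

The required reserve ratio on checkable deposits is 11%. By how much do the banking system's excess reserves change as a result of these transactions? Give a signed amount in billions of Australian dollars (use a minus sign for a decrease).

Government account inflow $7 billion: reserves −$7B, deposits −$7B.
OMO purchase (from banks) $81 billion: reserves +$81B, deposits 0.
Currency withdrawal $59 billion: reserves −$59B, deposits −$59B.
Totals: Δreserves = +$15B, Δdeposits = −$66B.
Δrequired reserves = 11% × −$66B = −$7.26B.
Δexcess reserves = Δreserves − Δrequired = +$15B − (−$7.26B) = +$22.26 billion.

+$22.26 billion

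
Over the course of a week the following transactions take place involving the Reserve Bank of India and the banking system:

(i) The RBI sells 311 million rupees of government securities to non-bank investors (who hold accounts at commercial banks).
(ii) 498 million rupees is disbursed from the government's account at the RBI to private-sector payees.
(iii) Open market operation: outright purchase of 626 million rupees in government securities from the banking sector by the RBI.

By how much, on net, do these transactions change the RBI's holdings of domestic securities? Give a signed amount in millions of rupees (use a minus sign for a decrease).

Asset sale (to non-banks) 311 million rupees: securities removed from the RBI's portfolio → −311M.
Government spending 498 million rupees: the RBI's securities portfolio is untouched → 0.
OMO purchase (from banks) 626 million rupees: securities added to the RBI's portfolio → +626M.
Net: −311 + 0 + 626 = +315 million.

+315 million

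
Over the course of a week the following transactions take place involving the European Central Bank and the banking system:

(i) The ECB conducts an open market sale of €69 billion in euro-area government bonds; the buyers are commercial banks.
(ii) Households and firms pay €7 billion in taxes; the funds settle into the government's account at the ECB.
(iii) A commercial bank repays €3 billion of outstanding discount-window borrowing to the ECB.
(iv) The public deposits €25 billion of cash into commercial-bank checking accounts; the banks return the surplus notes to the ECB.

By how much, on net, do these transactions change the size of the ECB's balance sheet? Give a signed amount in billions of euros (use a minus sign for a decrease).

-€72 billion

ECB balance sheet:
  Assets:      Securities −€69B, Loans to banks −€3B
  Liabilities: Bank reserves −€54B, Currency in circulation −€25B, Government deposits +€7B
Commercial banking system:
  Assets:      Reserves at CB −€54B, Securities +€69B
  Liabilities: Checkable deposits +€18B, Borrowings from CB −€3B
Change in total ECB assets = -€72 billion.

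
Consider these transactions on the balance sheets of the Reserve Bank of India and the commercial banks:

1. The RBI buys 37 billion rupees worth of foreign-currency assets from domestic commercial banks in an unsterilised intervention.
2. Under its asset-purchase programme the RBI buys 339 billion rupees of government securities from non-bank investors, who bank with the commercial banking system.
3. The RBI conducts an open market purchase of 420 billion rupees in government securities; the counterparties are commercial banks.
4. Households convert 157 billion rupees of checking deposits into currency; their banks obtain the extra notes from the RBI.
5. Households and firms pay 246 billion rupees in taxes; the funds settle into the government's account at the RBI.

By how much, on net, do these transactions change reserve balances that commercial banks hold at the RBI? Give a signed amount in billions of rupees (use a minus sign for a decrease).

+393 billion

RBI balance sheet:
  Assets:      Securities +759B, Foreign assets +37B
  Liabilities: Bank reserves +393B, Currency in circulation +157B, Government deposits +246B
Commercial banking system:
  Assets:      Reserves at CB +393B, Securities −420B, Foreign assets −37B
  Liabilities: Checkable deposits −64B
So the change in reserve balances that commercial banks hold at the RBI is +393 billion.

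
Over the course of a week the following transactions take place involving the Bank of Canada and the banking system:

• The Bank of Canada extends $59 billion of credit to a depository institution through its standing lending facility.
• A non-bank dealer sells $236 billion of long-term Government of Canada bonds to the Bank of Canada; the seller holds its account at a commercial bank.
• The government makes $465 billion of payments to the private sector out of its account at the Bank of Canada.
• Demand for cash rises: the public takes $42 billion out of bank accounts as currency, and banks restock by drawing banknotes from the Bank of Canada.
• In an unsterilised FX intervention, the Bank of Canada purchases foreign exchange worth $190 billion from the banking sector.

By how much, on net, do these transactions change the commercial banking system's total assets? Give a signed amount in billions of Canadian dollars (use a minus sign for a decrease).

Bank of Canada balance sheet:
  Assets:      Securities +$236B, Loans to banks +$59B, Foreign assets +$190B
  Liabilities: Bank reserves +$908B, Currency in circulation +$42B, Government deposits −$465B
Commercial banking system:
  Assets:      Reserves at CB +$908B, Foreign assets −$190B
  Liabilities: Checkable deposits +$659B, Borrowings from CB +$59B
Change in total bank assets = +$718 billion.

+$718 billion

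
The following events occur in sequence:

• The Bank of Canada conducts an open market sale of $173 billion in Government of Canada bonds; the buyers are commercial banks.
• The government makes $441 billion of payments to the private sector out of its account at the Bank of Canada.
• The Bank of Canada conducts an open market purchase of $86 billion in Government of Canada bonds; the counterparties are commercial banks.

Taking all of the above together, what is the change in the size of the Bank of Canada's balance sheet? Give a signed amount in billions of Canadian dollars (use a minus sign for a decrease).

-$87 billion

OMO sale (to banks) $173 billion: a Bank of Canada asset is shed → −$173B.
Government spending $441 billion: only the composition of liabilities changes → 0.
OMO purchase (from banks) $86 billion: a Bank of Canada asset is acquired → +$86B.
Net: −173 + 0 + 86 = -$87 billion.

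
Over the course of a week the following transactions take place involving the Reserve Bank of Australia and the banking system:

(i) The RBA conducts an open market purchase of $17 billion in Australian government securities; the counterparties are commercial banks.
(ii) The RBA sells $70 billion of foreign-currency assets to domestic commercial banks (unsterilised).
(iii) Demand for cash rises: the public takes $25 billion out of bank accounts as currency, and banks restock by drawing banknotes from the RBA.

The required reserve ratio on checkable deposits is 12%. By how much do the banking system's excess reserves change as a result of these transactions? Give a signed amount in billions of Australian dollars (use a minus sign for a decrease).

OMO purchase (from banks) $17 billion: reserves +$17B, deposits 0.
FX sale $70 billion: reserves −$70B, deposits 0.
Currency withdrawal $25 billion: reserves −$25B, deposits −$25B.
Totals: Δreserves = −$78B, Δdeposits = −$25B.
Δrequired reserves = 12% × −$25B = −$3B.
Δexcess reserves = Δreserves − Δrequired = −$78B − (−$3B) = -$75 billion.

-$75 billion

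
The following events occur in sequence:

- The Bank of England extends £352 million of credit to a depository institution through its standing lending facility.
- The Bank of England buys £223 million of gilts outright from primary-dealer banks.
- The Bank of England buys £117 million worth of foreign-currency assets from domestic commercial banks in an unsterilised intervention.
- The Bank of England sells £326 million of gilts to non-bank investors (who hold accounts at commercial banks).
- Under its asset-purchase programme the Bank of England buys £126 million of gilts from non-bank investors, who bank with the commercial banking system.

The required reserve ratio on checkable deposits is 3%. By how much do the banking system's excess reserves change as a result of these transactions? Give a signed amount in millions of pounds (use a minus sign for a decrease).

Discount-window loan £352 million: reserves +£352M, deposits 0.
OMO purchase (from banks) £223 million: reserves +£223M, deposits 0.
FX purchase £117 million: reserves +£117M, deposits 0.
Asset sale (to non-banks) £326 million: reserves −£326M, deposits −£326M.
Asset purchase (from non-banks) £126 million: reserves +£126M, deposits +£126M.
Totals: Δreserves = +£492M, Δdeposits = −£200M.
Δrequired reserves = 3% × −£200M = −£6M.
Δexcess reserves = Δreserves − Δrequired = +£492M − (−£6M) = +£498 million.

+£498 million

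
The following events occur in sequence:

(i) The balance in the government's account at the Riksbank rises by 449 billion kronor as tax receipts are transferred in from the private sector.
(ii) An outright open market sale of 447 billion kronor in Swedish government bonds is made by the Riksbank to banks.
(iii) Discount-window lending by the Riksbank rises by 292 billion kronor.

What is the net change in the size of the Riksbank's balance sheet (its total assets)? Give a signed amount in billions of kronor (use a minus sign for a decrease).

-155 billion

Government account inflow 449 billion kronor: only the composition of liabilities changes → 0.
OMO sale (to banks) 447 billion kronor: a Riksbank asset is shed → −447B.
Discount-window loan 292 billion kronor: a Riksbank asset is acquired → +292B.
Net: 0 − 447 + 292 = -155 billion.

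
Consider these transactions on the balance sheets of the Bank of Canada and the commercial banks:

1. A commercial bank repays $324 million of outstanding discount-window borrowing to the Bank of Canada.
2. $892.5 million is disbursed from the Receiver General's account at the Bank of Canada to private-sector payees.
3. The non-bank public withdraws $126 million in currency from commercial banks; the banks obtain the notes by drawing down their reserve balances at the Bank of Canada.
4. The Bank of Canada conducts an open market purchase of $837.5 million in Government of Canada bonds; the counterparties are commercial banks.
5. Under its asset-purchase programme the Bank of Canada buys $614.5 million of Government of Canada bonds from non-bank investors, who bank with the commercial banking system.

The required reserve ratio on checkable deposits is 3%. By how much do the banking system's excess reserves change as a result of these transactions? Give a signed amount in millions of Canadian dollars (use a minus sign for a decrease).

Discount-window repayment $324 million: reserves −$324M, deposits 0.
Government spending $892.5 million: reserves +$892.5M, deposits +$892.5M.
Currency withdrawal $126 million: reserves −$126M, deposits −$126M.
OMO purchase (from banks) $837.5 million: reserves +$837.5M, deposits 0.
Asset purchase (from non-banks) $614.5 million: reserves +$614.5M, deposits +$614.5M.
Totals: Δreserves = +$1894.5M, Δdeposits = +$1381M.
Δrequired reserves = 3% × +$1381M = +$41.43M.
Δexcess reserves = Δreserves − Δrequired = +$1894.5M − (+$41.43M) = +$1853.07 million.

+$1853.07 million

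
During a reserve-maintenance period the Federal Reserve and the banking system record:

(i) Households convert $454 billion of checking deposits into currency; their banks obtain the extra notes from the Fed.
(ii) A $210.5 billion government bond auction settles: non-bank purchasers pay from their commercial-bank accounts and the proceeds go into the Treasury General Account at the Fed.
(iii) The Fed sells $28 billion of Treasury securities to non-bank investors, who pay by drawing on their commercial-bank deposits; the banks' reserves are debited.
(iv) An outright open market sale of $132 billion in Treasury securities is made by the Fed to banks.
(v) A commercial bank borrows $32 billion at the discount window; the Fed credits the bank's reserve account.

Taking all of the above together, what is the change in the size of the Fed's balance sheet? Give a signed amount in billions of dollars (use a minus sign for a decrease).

-$128 billion

Currency withdrawal $454 billion: only the composition of liabilities changes → 0.
Government account inflow $210.5 billion: only the composition of liabilities changes → 0.
Asset sale (to non-banks) $28 billion: a Fed asset is shed → −$28B.
OMO sale (to banks) $132 billion: a Fed asset is shed → −$132B.
Discount-window loan $32 billion: a Fed asset is acquired → +$32B.
Net: 0 + 0 − 28 − 132 + 32 = -$128 billion.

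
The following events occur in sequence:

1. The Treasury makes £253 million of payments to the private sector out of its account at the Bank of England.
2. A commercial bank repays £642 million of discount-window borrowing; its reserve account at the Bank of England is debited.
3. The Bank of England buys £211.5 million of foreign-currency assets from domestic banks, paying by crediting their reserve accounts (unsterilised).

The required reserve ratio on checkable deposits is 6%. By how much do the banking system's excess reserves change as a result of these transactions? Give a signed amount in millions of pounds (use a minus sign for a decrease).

Government spending £253 million: reserves +£253M, deposits +£253M.
Discount-window repayment £642 million: reserves −£642M, deposits 0.
FX purchase £211.5 million: reserves +£211.5M, deposits 0.
Totals: Δreserves = −£177.5M, Δdeposits = +£253M.
Δrequired reserves = 6% × +£253M = +£15.18M.
Δexcess reserves = Δreserves − Δrequired = −£177.5M − (+£15.18M) = -£192.68 million.

-£192.68 million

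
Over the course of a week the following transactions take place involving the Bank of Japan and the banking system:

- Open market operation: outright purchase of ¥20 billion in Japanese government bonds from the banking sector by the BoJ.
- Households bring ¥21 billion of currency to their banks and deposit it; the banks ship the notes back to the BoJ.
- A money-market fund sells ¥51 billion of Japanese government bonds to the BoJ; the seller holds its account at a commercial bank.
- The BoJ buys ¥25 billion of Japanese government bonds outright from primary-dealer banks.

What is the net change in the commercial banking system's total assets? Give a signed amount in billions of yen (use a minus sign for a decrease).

+¥72 billion

OMO purchase (from banks) ¥20 billion: just an asset swap on bank balance sheets → 0.
Currency deposit ¥21 billion: bank balance sheets expand → +¥21B.
Asset purchase (from non-banks) ¥51 billion: bank balance sheets expand → +¥51B.
OMO purchase (from banks) ¥25 billion: just an asset swap on bank balance sheets → 0.
Net: 0 + 21 + 51 + 0 = +¥72 billion.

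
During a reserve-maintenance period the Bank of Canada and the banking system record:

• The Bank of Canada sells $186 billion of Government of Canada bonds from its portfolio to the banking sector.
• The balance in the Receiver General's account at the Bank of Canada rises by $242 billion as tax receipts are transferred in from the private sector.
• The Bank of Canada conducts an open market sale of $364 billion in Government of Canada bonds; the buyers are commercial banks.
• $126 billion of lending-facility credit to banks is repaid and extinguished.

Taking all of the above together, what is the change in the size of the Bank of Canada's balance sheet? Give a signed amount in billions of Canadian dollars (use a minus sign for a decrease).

-$676 billion

Bank of Canada balance sheet:
  Assets:      Securities −$550B, Loans to banks −$126B
  Liabilities: Bank reserves −$918B, Government deposits +$242B
Change in total Bank of Canada assets = -$676 billion.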